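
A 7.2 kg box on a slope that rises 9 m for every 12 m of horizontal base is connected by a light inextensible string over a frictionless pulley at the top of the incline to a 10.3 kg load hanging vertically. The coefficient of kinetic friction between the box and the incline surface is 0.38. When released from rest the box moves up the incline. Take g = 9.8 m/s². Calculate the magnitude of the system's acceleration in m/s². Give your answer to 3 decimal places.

For the box on the incline: the weight component along the slope is m₁g sin 36.87° = 7.2 × 9.8 × 0.6000 = 42.336 N and the normal force is N = m₁g cos 36.87° = 56.448 N.
Kinetic friction opposes the box's motion up the incline: f = μN = 0.38 × 56.448 = 21.450 N acting down the slope.
Newton's second law for the box (up-slope positive): T − 42.336 − 21.450 = 7.2 a. For the hanging load (downward positive): 10.3 × 9.8 − T = 10.3 a.
Adding the two equations eliminates T: 37.154 = 17.5 a, so a = 2.1231 m/s².

2.123 m/s²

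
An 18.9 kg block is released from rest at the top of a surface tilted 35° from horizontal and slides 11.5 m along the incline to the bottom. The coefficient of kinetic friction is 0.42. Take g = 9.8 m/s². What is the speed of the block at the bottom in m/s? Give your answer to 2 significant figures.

7.2 m/s

The weight component along the incline is mg sin 35° = 106.238 N and the normal force is N = mg cos 35° = 151.723 N.
Friction up the slope is f = μN = 0.42 × 151.723 = 63.724 N, so the net downslope force is 106.238 − 63.724 = 42.514 N and a = 42.514 / 18.9 = 2.2494 m/s².
Starting from rest over a distance of 11.5 m, v² = 2aL = 2 × 2.2494 × 11.5 = 51.7362, so v = 7.1928 m/s.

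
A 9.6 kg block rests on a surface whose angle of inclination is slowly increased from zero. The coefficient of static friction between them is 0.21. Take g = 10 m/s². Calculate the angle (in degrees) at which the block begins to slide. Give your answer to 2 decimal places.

11.86°

At the threshold of sliding, static friction is at its maximum μ_s N and exactly balances the weight component along the incline: mg sin θ = μ_s mg cos θ.
Hence tan θ = μ_s = 0.21, so θ = arctan(0.21) = 11.8598°.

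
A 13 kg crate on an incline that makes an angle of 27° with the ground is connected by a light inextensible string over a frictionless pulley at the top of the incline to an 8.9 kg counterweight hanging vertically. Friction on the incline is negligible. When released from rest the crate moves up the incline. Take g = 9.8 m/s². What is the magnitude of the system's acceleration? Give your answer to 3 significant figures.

1.34 m/s²

For the crate on the incline: the weight component along the slope is m₁g sin 27° = 13 × 9.8 × 0.4540 = 57.840 N and the normal force is N = m₁g cos 27° = 113.514 N.
Newton's second law for the crate (up-slope positive): T − 57.840 = 13 a. For the hanging counterweight (downward positive): 8.9 × 9.8 − T = 8.9 a.
Adding the two equations eliminates T: 29.380 = 21.9 a, so a = 1.3416 m/s².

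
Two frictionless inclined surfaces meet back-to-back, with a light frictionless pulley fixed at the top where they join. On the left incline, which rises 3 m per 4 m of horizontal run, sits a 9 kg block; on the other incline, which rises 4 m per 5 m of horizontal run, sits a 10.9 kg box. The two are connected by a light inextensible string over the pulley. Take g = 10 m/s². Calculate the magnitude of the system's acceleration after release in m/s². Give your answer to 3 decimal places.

0.708 m/s²

Resolve each weight along its own incline: the 9 kg mass has component 9 × 10 × sin 36.87° = 54.000 N down its slope, and the 10.9 kg mass has 10.9 × 10 × sin 38.66° = 68.092 N down its slope.
The 10.9 kg side's 68.092 N exceeds the other side's 54.000 N, so that mass slides down and the 9 kg mass slides up. Taking that direction as positive, Newton's second law for the whole system gives 68.092 − 54.000 = (9 + 10.9) a, so a = 14.092 / 19.9 = 0.7081 m/s².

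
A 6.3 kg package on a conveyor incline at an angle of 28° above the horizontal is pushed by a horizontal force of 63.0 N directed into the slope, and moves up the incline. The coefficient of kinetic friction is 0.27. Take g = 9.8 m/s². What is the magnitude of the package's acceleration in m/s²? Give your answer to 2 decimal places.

0.62 m/s²

The horizontal push has components F cos 28° = 63.0 × 0.8829 = 55.623 N up the incline and F sin 28° = 63.0 × 0.4695 = 29.578 N pressing into the surface.
The normal force is therefore N = mg cos 28° + F sin 28° = 54.510 + 29.578 = 84.088 N, and kinetic friction down the slope is μN = 0.27 × 84.088 = 22.704 N.
Along the incline: F cos 28° − mg sin 28° − μN = ma, so 55.623 − 28.987 − 22.704 = 6.3 a, giving a = 0.6241 m/s².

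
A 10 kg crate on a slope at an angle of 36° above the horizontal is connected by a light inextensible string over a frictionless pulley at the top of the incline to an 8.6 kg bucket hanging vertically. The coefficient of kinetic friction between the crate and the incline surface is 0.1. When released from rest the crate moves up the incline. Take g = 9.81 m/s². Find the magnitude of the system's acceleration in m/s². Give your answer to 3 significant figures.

1.01 m/s²

For the crate on the incline: the weight component along the slope is m₁g sin 36° = 10 × 9.81 × 0.5878 = 57.663 N and the normal force is N = m₁g cos 36° = 79.365 N.
Kinetic friction opposes the crate's motion up the incline: f = μN = 0.1 × 79.365 = 7.936 N acting down the slope.
Newton's second law for the crate (up-slope positive): T − 57.663 − 7.936 = 10 a. For the hanging bucket (downward positive): 8.6 × 9.81 − T = 8.6 a.
Adding the two equations eliminates T: 18.767 = 18.6 a, so a = 1.0090 m/s².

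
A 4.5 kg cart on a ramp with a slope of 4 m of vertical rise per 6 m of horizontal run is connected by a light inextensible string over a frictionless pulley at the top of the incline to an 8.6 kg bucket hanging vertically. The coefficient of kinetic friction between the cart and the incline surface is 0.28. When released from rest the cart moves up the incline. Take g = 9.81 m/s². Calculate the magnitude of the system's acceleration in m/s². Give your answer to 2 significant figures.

3.8 m/s²

For the cart on the incline: the weight component along the slope is m₁g sin 33.69° = 4.5 × 9.81 × 0.5547 = 24.487 N and the normal force is N = m₁g cos 33.69° = 36.731 N.
Kinetic friction opposes the cart's motion up the incline: f = μN = 0.28 × 36.731 = 10.285 N acting down the slope.
Newton's second law for the cart (up-slope positive): T − 24.487 − 10.285 = 4.5 a. For the hanging bucket (downward positive): 8.6 × 9.81 − T = 8.6 a.
Adding the two equations eliminates T: 49.594 = 13.1 a, so a = 3.7858 m/s².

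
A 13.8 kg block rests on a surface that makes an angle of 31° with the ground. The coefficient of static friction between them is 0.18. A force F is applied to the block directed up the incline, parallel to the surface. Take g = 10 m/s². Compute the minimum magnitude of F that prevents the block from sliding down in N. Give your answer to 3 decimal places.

49.783 N

The normal force is N = mg cos 31° = 118.289 N. With F at its minimum the block is on the verge of sliding down, so static friction is at its maximum μ_s N = 0.18 × 118.289 = 21.292 N and acts up the slope.
Equilibrium along the incline: F + μ_s N = mg sin 31°, so F = 71.075 − 21.292 = 49.783 N.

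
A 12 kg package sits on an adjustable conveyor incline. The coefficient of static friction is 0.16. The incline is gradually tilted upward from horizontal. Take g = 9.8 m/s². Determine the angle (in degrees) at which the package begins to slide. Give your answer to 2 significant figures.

At the threshold of sliding, static friction is at its maximum μ_s N and exactly balances the weight component along the incline: mg sin θ = μ_s mg cos θ.
Hence tan θ = μ_s = 0.16, so θ = arctan(0.16) = 9.0903°.

9.1°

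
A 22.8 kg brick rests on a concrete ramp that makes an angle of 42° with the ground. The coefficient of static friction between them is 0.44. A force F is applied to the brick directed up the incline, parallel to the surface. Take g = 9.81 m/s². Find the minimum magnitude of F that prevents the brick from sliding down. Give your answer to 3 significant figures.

The normal force is N = mg cos 42° = 166.218 N. With F at its minimum the brick is on the verge of sliding down, so static friction is at its maximum μ_s N = 0.44 × 166.218 = 73.136 N and acts up the slope.
Equilibrium along the incline: F + μ_s N = mg sin 42°, so F = 149.663 − 73.136 = 76.527 N.

76.5 N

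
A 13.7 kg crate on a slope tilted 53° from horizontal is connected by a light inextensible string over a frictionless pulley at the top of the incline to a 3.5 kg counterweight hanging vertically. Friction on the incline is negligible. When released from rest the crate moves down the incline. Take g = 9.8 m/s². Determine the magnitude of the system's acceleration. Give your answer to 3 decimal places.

For the crate on the incline: the weight component along the slope is m₁g sin 53° = 13.7 × 9.8 × 0.7986 = 107.220 N and the normal force is N = m₁g cos 53° = 80.800 N.
Newton's second law for the crate (down-slope positive): 107.220 − T = 13.7 a. For the hanging counterweight (upward positive): T − 3.5 × 9.8 = 3.5 a.
Adding the two equations eliminates T: 72.920 = 17.2 a, so a = 4.2395 m/s².

4.240 m/s²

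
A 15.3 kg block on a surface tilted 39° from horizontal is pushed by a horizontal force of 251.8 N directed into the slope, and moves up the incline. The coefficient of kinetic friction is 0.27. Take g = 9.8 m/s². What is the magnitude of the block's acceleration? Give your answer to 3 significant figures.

The horizontal push has components F cos 39° = 251.8 × 0.7771 = 195.674 N up the incline and F sin 39° = 251.8 × 0.6293 = 158.458 N pressing into the surface.
The normal force is therefore N = mg cos 39° + F sin 39° = 116.518 + 158.458 = 274.976 N, and kinetic friction down the slope is μN = 0.27 × 274.976 = 74.244 N.
Along the incline: F cos 39° − mg sin 39° − μN = ma, so 195.674 − 94.357 − 74.244 = 15.3 a, giving a = 1.7695 m/s².

1.77 m/s²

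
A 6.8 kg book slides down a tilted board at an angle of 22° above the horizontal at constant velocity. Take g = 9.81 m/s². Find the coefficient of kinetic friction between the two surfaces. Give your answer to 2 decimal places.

At constant velocity the net force along the incline is zero: mg sin 22° = μ mg cos 22°.
So μ = tan 22° = 0.3746 / 0.9272 = 0.4040.

0.40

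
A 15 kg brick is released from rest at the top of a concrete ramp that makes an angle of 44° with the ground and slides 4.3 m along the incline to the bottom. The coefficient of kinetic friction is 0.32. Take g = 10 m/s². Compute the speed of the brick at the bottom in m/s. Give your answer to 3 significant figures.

6.32 m/s

The weight component along the incline is mg sin 44° = 104.199 N and the normal force is N = mg cos 44° = 107.901 N.
Friction up the slope is f = μN = 0.32 × 107.901 = 34.528 N, so the net downslope force is 104.199 − 34.528 = 69.671 N and a = 69.671 / 15 = 4.6447 m/s².
Starting from rest over a distance of 4.3 m, v² = 2aL = 2 × 4.6447 × 4.3 = 39.9444, so v = 6.3202 m/s.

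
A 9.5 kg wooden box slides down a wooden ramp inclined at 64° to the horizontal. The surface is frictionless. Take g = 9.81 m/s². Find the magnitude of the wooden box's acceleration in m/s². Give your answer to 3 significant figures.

8.82 m/s²

Resolving the weight along the incline: the component pulling the wooden box down the slope is mg sin 64° = 9.5 × 9.81 × 0.8988 = 83.764 N, and the normal force is N = mg cos 64° = 9.5 × 9.81 × 0.4384 = 40.857 N.
With no friction the net force along the incline is 83.764 N, so a = g sin 64° = 83.764 / 9.5 = 8.8173 m/s².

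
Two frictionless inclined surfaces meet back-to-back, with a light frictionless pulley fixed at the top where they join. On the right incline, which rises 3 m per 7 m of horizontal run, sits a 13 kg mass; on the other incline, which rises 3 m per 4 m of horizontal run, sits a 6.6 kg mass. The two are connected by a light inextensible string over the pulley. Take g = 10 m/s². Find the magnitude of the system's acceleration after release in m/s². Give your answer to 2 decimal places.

Resolve each weight along its own incline: the 13 kg mass has component 13 × 10 × sin 23.20° = 51.210 N down its slope, and the 6.6 kg mass has 6.6 × 10 × sin 36.87° = 39.600 N down its slope.
The 13 kg side's 51.210 N exceeds the other side's 39.600 N, so that mass slides down and the 6.6 kg mass slides up. Taking that direction as positive, Newton's second law for the whole system gives 51.210 − 39.600 = (13 + 6.6) a, so a = 11.610 / 19.6 = 0.5923 m/s².

0.59 m/s²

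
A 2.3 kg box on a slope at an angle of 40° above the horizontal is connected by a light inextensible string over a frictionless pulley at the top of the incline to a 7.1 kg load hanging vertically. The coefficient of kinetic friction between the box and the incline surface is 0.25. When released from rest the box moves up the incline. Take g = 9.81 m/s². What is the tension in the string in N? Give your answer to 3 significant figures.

31.3 N

For the box on the incline: the weight component along the slope is m₁g sin 40° = 2.3 × 9.81 × 0.6428 = 14.503 N and the normal force is N = m₁g cos 40° = 17.284 N.
Kinetic friction opposes the box's motion up the incline: f = μN = 0.25 × 17.284 = 4.321 N acting down the slope.
Newton's second law for the box (up-slope positive): T − 14.503 − 4.321 = 2.3 a. For the hanging load (downward positive): 7.1 × 9.81 − T = 7.1 a.
Adding the two equations eliminates T: 50.827 = 9.4 a, so a = 5.4071 m/s².
Then from the hanging load's equation, T = 7.1 × (9.81 − 5.4071) = 31.261 N.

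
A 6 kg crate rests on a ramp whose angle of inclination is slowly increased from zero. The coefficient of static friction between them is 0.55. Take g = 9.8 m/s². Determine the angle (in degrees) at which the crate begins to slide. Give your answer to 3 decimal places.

At the threshold of sliding, static friction is at its maximum μ_s N and exactly balances the weight component along the incline: mg sin θ = μ_s mg cos θ.
Hence tan θ = μ_s = 0.55, so θ = arctan(0.55) = 28.8108°.

28.811°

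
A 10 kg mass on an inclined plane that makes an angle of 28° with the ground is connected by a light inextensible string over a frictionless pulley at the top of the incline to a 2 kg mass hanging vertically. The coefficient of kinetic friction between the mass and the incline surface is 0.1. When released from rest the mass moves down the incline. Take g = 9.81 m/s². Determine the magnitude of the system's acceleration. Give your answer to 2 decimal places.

For the mass on the incline: the weight component along the slope is m₁g sin 28° = 10 × 9.81 × 0.4695 = 46.058 N and the normal force is N = m₁g cos 28° = 86.617 N.
Kinetic friction opposes the mass's motion down the incline: f = μN = 0.1 × 86.617 = 8.662 N acting up the slope.
Newton's second law for the mass (down-slope positive): 46.058 − 8.662 − T = 10 a. For the hanging mass (upward positive): T − 2 × 9.81 = 2 a.
Adding the two equations eliminates T: 17.776 = 12 a, so a = 1.4813 m/s².

1.48 m/s²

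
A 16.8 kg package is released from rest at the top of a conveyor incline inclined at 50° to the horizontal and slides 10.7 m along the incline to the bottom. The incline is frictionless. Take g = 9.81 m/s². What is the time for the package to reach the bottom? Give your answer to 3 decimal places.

1.688 s

The weight component along the incline is mg sin 50° = 126.250 N and the normal force is N = mg cos 50° = 105.937 N.
With no friction, a = g sin 50° = 7.5149 m/s².
Starting from rest, L = ½at², so t = √(2L/a) = √(2 × 10.7 / 7.5149) = 1.6875 s.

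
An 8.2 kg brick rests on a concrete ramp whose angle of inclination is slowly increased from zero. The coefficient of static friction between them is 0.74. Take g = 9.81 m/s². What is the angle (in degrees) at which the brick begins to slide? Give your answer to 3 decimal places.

36.501°

At the threshold of sliding, static friction is at its maximum μ_s N and exactly balances the weight component along the incline: mg sin θ = μ_s mg cos θ.
Hence tan θ = μ_s = 0.74, so θ = arctan(0.74) = 36.5014°.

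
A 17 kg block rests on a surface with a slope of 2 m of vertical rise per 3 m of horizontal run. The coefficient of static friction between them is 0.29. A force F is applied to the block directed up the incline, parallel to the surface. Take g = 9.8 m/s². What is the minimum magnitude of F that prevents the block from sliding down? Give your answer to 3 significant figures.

52.2 N

The normal force is N = mg cos 33.69° = 138.620 N. With F at its minimum the block is on the verge of sliding down, so static friction is at its maximum μ_s N = 0.29 × 138.620 = 40.200 N and acts up the slope.
Equilibrium along the incline: F + μ_s N = mg sin 33.69°, so F = 92.413 − 40.200 = 52.213 N.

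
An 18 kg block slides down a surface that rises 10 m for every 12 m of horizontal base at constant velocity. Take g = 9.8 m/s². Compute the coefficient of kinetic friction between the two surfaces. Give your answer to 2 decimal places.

0.83

At constant velocity the net force along the incline is zero: mg sin 39.81° = μ mg cos 39.81°.
So μ = tan 39.81° = 0.6402 / 0.7682 = 0.8334.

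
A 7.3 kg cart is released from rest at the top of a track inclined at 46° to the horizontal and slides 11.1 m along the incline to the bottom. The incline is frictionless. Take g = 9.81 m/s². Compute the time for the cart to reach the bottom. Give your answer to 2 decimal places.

The weight component along the incline is mg sin 46° = 51.514 N and the normal force is N = mg cos 46° = 49.747 N.
With no friction, a = g sin 46° = 7.0567 m/s².
Starting from rest, L = ½at², so t = √(2L/a) = √(2 × 11.1 / 7.0567) = 1.7737 s.

1.77 s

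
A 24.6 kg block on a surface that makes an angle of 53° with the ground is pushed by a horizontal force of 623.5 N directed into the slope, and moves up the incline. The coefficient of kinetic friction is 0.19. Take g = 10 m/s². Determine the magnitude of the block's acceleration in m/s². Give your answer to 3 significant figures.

2.28 m/s²

The horizontal push has components F cos 53° = 623.5 × 0.6018 = 375.222 N up the incline and F sin 53° = 623.5 × 0.7986 = 497.927 N pressing into the surface.
The normal force is therefore N = mg cos 53° + F sin 53° = 148.043 + 497.927 = 645.970 N, and kinetic friction down the slope is μN = 0.19 × 645.970 = 122.734 N.
Along the incline: F cos 53° − mg sin 53° − μN = ma, so 375.222 − 196.456 − 122.734 = 24.6 a, giving a = 2.2777 m/s².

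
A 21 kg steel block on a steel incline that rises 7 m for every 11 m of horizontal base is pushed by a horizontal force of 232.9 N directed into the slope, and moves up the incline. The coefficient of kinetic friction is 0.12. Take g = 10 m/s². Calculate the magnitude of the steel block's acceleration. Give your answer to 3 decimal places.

The horizontal push has components F cos 32.47° = 232.9 × 0.8437 = 196.498 N up the incline and F sin 32.47° = 232.9 × 0.5369 = 125.044 N pressing into the surface.
The normal force is therefore N = mg cos 32.47° + F sin 32.47° = 177.177 + 125.044 = 302.221 N, and kinetic friction down the slope is μN = 0.12 × 302.221 = 36.267 N.
Along the incline: F cos 32.47° − mg sin 32.47° − μN = ma, so 196.498 − 112.749 − 36.267 = 21 a, giving a = 2.2610 m/s².

2.261 m/s²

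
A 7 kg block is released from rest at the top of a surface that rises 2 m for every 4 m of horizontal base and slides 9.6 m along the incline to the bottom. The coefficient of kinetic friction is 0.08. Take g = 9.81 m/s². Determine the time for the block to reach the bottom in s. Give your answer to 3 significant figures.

2.28 s

The weight component along the incline is mg sin 26.57° = 30.710 N and the normal force is N = mg cos 26.57° = 61.420 N.
Friction up the slope is f = μN = 0.08 × 61.420 = 4.914 N, so the net downslope force is 30.710 − 4.914 = 25.796 N and a = 25.796 / 7 = 3.6851 m/s².
Starting from rest, L = ½at², so t = √(2L/a) = √(2 × 9.6 / 3.6851) = 2.2826 s.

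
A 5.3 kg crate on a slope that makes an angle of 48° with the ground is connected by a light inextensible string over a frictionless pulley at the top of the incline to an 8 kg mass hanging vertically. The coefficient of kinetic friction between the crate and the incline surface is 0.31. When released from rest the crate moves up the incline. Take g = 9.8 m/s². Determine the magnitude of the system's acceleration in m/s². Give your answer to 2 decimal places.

For the crate on the incline: the weight component along the slope is m₁g sin 48° = 5.3 × 9.8 × 0.7431 = 38.597 N and the normal force is N = m₁g cos 48° = 34.755 N.
Kinetic friction opposes the crate's motion up the incline: f = μN = 0.31 × 34.755 = 10.774 N acting down the slope.
Newton's second law for the crate (up-slope positive): T − 38.597 − 10.774 = 5.3 a. For the hanging mass (downward positive): 8 × 9.8 − T = 8 a.
Adding the two equations eliminates T: 29.029 = 13.3 a, so a = 2.1826 m/s².

2.18 m/s²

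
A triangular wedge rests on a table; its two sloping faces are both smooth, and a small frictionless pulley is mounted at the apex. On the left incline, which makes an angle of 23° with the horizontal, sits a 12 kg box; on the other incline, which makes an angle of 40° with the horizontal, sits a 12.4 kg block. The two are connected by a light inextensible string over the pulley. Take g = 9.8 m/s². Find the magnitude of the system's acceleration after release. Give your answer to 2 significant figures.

Resolve each weight along its own incline: the 12 kg mass has component 12 × 9.8 × sin 23° = 45.950 N down its slope, and the 12.4 kg mass has 12.4 × 9.8 × sin 40° = 78.112 N down its slope.
The 12.4 kg side's 78.112 N exceeds the other side's 45.950 N, so that mass slides down and the 12 kg mass slides up. Taking that direction as positive, Newton's second law for the whole system gives 78.112 − 45.950 = (12 + 12.4) a, so a = 32.162 / 24.4 = 1.3181 m/s².

1.3 m/s²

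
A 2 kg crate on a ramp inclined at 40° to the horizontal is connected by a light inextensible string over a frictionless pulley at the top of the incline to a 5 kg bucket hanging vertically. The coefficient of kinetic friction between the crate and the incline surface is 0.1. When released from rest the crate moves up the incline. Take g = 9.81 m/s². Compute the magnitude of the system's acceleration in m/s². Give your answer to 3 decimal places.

For the crate on the incline: the weight component along the slope is m₁g sin 40° = 2 × 9.81 × 0.6428 = 12.612 N and the normal force is N = m₁g cos 40° = 15.030 N.
Kinetic friction opposes the crate's motion up the incline: f = μN = 0.1 × 15.030 = 1.503 N acting down the slope.
Newton's second law for the crate (up-slope positive): T − 12.612 − 1.503 = 2 a. For the hanging bucket (downward positive): 5 × 9.81 − T = 5 a.
Adding the two equations eliminates T: 34.935 = 7 a, so a = 4.9907 m/s².

4.991 m/s²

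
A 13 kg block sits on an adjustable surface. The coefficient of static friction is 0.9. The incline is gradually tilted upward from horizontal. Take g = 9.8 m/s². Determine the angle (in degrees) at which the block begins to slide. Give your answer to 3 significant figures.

At the threshold of sliding, static friction is at its maximum μ_s N and exactly balances the weight component along the incline: mg sin θ = μ_s mg cos θ.
Hence tan θ = μ_s = 0.9, so θ = arctan(0.9) = 41.9872°.

42.0°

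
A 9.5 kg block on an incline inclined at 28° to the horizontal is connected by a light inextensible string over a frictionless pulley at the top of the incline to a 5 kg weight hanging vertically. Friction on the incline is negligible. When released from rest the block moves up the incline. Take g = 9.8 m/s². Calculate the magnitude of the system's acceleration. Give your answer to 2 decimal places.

For the block on the incline: the weight component along the slope is m₁g sin 28° = 9.5 × 9.8 × 0.4695 = 43.710 N and the normal force is N = m₁g cos 28° = 82.202 N.
Newton's second law for the block (up-slope positive): T − 43.710 = 9.5 a. For the hanging weight (downward positive): 5 × 9.8 − T = 5 a.
Adding the two equations eliminates T: 5.290 = 14.5 a, so a = 0.3648 m/s².

0.36 m/s²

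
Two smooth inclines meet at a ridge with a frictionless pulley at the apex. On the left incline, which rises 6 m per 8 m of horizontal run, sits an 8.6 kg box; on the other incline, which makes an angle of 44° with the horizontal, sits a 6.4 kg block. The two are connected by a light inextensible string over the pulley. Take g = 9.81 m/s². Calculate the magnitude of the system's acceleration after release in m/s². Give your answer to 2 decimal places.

0.47 m/s²

Resolve each weight along its own incline: the 8.6 kg mass has component 8.6 × 9.81 × sin 36.87° = 50.620 N down its slope, and the 6.4 kg mass has 6.4 × 9.81 × sin 44° = 43.613 N down its slope.
The 8.6 kg side's 50.620 N exceeds the other side's 43.613 N, so that mass slides down and the 6.4 kg mass slides up. Taking that direction as positive, Newton's second law for the whole system gives 50.620 − 43.613 = (8.6 + 6.4) a, so a = 7.007 / 15 = 0.4671 m/s².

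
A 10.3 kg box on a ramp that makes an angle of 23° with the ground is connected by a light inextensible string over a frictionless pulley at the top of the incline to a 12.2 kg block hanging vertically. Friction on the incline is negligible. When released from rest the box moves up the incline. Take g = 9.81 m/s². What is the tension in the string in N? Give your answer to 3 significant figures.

For the box on the incline: the weight component along the slope is m₁g sin 23° = 10.3 × 9.81 × 0.3907 = 39.478 N and the normal force is N = m₁g cos 23° = 93.011 N.
Newton's second law for the box (up-slope positive): T − 39.478 = 10.3 a. For the hanging block (downward positive): 12.2 × 9.81 − T = 12.2 a.
Adding the two equations eliminates T: 80.204 = 22.5 a, so a = 3.5646 m/s².
Then from the hanging block's equation, T = 12.2 × (9.81 − 3.5646) = 76.194 N.

76.2 N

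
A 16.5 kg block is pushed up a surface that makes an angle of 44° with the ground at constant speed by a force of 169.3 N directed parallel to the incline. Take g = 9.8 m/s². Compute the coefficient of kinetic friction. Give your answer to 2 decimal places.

At constant speed ΣF = 0 along the incline. The applied 169.3 N acts up the slope; the weight component mg sin 44° = 112.326 N and kinetic friction μN both act down the slope.
So 169.3 = 112.326 + μ × 116.317, giving μ = (169.3 − 112.326) / 116.317 = 0.4898.

0.49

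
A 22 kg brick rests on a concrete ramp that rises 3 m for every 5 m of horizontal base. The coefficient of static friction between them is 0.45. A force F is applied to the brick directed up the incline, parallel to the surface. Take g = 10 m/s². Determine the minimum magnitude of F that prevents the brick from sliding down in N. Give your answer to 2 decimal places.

28.30 N

The normal force is N = mg cos 30.96° = 188.648 N. With F at its minimum the brick is on the verge of sliding down, so static friction is at its maximum μ_s N = 0.45 × 188.648 = 84.892 N and acts up the slope.
Equilibrium along the incline: F + μ_s N = mg sin 30.96°, so F = 113.189 − 84.892 = 28.297 N.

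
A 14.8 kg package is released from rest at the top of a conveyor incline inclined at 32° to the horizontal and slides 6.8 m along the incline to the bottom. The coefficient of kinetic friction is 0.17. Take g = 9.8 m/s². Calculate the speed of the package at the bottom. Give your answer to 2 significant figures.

The weight component along the incline is mg sin 32° = 76.859 N and the normal force is N = mg cos 32° = 123.001 N.
Friction up the slope is f = μN = 0.17 × 123.001 = 20.910 N, so the net downslope force is 76.859 − 20.910 = 55.949 N and a = 55.949 / 14.8 = 3.7803 m/s².
Starting from rest over a distance of 6.8 m, v² = 2aL = 2 × 3.7803 × 6.8 = 51.4121, so v = 7.1702 m/s.

7.2 m/s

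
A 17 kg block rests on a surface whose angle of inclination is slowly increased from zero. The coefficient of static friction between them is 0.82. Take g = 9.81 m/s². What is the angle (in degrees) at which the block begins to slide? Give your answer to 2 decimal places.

39.35°

At the threshold of sliding, static friction is at its maximum μ_s N and exactly balances the weight component along the incline: mg sin θ = μ_s mg cos θ.
Hence tan θ = μ_s = 0.82, so θ = arctan(0.82) = 39.3518°.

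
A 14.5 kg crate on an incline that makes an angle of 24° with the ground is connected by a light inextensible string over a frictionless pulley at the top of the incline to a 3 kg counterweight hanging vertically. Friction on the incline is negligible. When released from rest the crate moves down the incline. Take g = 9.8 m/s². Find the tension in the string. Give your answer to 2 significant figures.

For the crate on the incline: the weight component along the slope is m₁g sin 24° = 14.5 × 9.8 × 0.4067 = 57.792 N and the normal force is N = m₁g cos 24° = 129.815 N.
Newton's second law for the crate (down-slope positive): 57.792 − T = 14.5 a. For the hanging counterweight (upward positive): T − 3 × 9.8 = 3 a.
Adding the two equations eliminates T: 28.392 = 17.5 a, so a = 1.6224 m/s².
Then from the hanging counterweight's equation, T = 3 × (9.8 + 1.6224) = 34.267 N.

34 N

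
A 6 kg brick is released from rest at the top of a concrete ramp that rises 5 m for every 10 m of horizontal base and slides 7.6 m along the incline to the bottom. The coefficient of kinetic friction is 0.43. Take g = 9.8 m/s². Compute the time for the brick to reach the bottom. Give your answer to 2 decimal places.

4.98 s

The weight component along the incline is mg sin 26.57° = 26.296 N and the normal force is N = mg cos 26.57° = 52.592 N.
Friction up the slope is f = μN = 0.43 × 52.592 = 22.615 N, so the net downslope force is 26.296 − 22.615 = 3.681 N and a = 3.681 / 6 = 0.6135 m/s².
Starting from rest, L = ½at², so t = √(2L/a) = √(2 × 7.6 / 0.6135) = 4.9775 s.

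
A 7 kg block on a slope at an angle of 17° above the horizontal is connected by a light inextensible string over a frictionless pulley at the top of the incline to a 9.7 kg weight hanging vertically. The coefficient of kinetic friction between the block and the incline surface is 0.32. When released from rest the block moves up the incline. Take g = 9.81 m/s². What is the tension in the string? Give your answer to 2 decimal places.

For the block on the incline: the weight component along the slope is m₁g sin 17° = 7 × 9.81 × 0.2924 = 20.079 N and the normal force is N = m₁g cos 17° = 65.669 N.
Kinetic friction opposes the block's motion up the incline: f = μN = 0.32 × 65.669 = 21.014 N acting down the slope.
Newton's second law for the block (up-slope positive): T − 20.079 − 21.014 = 7 a. For the hanging weight (downward positive): 9.7 × 9.81 − T = 9.7 a.
Adding the two equations eliminates T: 54.064 = 16.7 a, so a = 3.2374 m/s².
Then from the hanging weight's equation, T = 9.7 × (9.81 − 3.2374) = 63.754 N.

63.75 N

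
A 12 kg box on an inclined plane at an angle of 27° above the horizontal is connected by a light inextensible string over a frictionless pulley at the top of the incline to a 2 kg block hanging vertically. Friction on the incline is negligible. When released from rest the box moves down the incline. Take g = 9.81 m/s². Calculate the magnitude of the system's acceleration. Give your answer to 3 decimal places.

2.416 m/s²

For the box on the incline: the weight component along the slope is m₁g sin 27° = 12 × 9.81 × 0.4540 = 53.445 N and the normal force is N = m₁g cos 27° = 104.889 N.
Newton's second law for the box (down-slope positive): 53.445 − T = 12 a. For the hanging block (upward positive): T − 2 × 9.81 = 2 a.
Adding the two equations eliminates T: 33.825 = 14 a, so a = 2.4161 m/s².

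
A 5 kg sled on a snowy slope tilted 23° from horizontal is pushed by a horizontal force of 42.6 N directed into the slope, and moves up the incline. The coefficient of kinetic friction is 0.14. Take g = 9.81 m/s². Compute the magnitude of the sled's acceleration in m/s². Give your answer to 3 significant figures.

The horizontal push has components F cos 23° = 42.6 × 0.9205 = 39.213 N up the incline and F sin 23° = 42.6 × 0.3907 = 16.644 N pressing into the surface.
The normal force is therefore N = mg cos 23° + F sin 23° = 45.151 + 16.644 = 61.795 N, and kinetic friction down the slope is μN = 0.14 × 61.795 = 8.651 N.
Along the incline: F cos 23° − mg sin 23° − μN = ma, so 39.213 − 19.164 − 8.651 = 5 a, giving a = 2.2796 m/s².

2.28 m/s²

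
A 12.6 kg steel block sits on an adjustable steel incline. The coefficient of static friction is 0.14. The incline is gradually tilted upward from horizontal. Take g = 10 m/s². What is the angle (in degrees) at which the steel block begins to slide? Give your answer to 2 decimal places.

7.97°

At the threshold of sliding, static friction is at its maximum μ_s N and exactly balances the weight component along the incline: mg sin θ = μ_s mg cos θ.
Hence tan θ = μ_s = 0.14, so θ = arctan(0.14) = 7.9696°.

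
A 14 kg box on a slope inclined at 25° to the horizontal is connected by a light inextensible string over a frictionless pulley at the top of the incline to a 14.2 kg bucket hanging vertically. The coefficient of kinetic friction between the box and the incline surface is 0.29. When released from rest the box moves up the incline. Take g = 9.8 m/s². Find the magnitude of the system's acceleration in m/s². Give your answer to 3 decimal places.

1.600 m/s²

For the box on the incline: the weight component along the slope is m₁g sin 25° = 14 × 9.8 × 0.4226 = 57.981 N and the normal force is N = m₁g cos 25° = 124.345 N.
Kinetic friction opposes the box's motion up the incline: f = μN = 0.29 × 124.345 = 36.060 N acting down the slope.
Newton's second law for the box (up-slope positive): T − 57.981 − 36.060 = 14 a. For the hanging bucket (downward positive): 14.2 × 9.8 − T = 14.2 a.
Adding the two equations eliminates T: 45.119 = 28.2 a, so a = 1.6000 m/s².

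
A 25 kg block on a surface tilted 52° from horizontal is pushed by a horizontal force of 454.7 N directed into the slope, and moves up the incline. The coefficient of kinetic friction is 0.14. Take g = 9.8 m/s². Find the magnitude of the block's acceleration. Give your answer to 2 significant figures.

0.62 m/s²

The horizontal push has components F cos 52° = 454.7 × 0.6157 = 279.959 N up the incline and F sin 52° = 454.7 × 0.7880 = 358.304 N pressing into the surface.
The normal force is therefore N = mg cos 52° + F sin 52° = 150.847 + 358.304 = 509.151 N, and kinetic friction down the slope is μN = 0.14 × 509.151 = 71.281 N.
Along the incline: F cos 52° − mg sin 52° − μN = ma, so 279.959 − 193.060 − 71.281 = 25 a, giving a = 0.6247 m/s².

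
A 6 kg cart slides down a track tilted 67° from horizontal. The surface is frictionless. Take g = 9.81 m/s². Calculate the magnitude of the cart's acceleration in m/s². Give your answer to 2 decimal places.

9.03 m/s²

Resolving the weight along the incline: the component pulling the cart down the slope is mg sin 67° = 6 × 9.81 × 0.9205 = 54.181 N, and the normal force is N = mg cos 67° = 6 × 9.81 × 0.3907 = 22.997 N.
With no friction the net force along the incline is 54.181 N, so a = g sin 67° = 54.181 / 6 = 9.0302 m/s².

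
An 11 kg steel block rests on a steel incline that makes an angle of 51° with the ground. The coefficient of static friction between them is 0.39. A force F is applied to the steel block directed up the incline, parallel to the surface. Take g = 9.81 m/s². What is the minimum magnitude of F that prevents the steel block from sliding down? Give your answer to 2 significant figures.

57 N

The normal force is N = mg cos 51° = 67.910 N. With F at its minimum the steel block is on the verge of sliding down, so static friction is at its maximum μ_s N = 0.39 × 67.910 = 26.485 N and acts up the slope.
Equilibrium along the incline: F + μ_s N = mg sin 51°, so F = 83.862 − 26.485 = 57.377 N.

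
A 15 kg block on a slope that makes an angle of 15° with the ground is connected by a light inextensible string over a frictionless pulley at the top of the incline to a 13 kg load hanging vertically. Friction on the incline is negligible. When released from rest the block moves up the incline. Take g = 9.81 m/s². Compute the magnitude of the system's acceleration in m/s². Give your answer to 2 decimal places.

For the block on the incline: the weight component along the slope is m₁g sin 15° = 15 × 9.81 × 0.2588 = 38.082 N and the normal force is N = m₁g cos 15° = 142.136 N.
Newton's second law for the block (up-slope positive): T − 38.082 = 15 a. For the hanging load (downward positive): 13 × 9.81 − T = 13 a.
Adding the two equations eliminates T: 89.448 = 28 a, so a = 3.1946 m/s².

3.19 m/s²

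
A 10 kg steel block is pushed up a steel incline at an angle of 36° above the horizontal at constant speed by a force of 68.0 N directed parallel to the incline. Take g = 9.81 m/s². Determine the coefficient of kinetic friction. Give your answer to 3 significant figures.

At constant speed ΣF = 0 along the incline. The applied 68.0 N acts up the slope; the weight component mg sin 36° = 57.662 N and kinetic friction μN both act down the slope.
So 68.0 = 57.662 + μ × 79.365, giving μ = (68.0 − 57.662) / 79.365 = 0.1303.

0.130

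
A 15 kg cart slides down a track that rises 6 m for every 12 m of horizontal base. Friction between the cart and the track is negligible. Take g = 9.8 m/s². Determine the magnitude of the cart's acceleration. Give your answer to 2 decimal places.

Resolving the weight along the incline: the component pulling the cart down the slope is mg sin 26.57° = 15 × 9.8 × 0.4472 = 65.738 N, and the normal force is N = mg cos 26.57° = 15 × 9.8 × 0.8944 = 131.477 N.
With no friction the net force along the incline is 65.738 N, so a = g sin 26.57° = 65.738 / 15 = 4.3825 m/s².

4.38 m/s²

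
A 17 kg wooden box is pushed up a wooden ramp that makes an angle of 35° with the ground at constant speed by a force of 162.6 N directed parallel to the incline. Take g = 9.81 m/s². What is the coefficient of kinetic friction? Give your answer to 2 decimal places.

0.49

At constant speed ΣF = 0 along the incline. The applied 162.6 N acts up the slope; the weight component mg sin 35° = 95.655 N and kinetic friction μN both act down the slope.
So 162.6 = 95.655 + μ × 136.610, giving μ = (162.6 − 95.655) / 136.610 = 0.4900.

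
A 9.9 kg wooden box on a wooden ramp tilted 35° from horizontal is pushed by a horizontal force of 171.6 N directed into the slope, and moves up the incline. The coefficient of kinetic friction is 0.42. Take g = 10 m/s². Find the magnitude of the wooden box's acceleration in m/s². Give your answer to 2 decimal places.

0.85 m/s²

The horizontal push has components F cos 35° = 171.6 × 0.8192 = 140.575 N up the incline and F sin 35° = 171.6 × 0.5736 = 98.430 N pressing into the surface.
The normal force is therefore N = mg cos 35° + F sin 35° = 81.101 + 98.430 = 179.531 N, and kinetic friction down the slope is μN = 0.42 × 179.531 = 75.403 N.
Along the incline: F cos 35° − mg sin 35° − μN = ma, so 140.575 − 56.786 − 75.403 = 9.9 a, giving a = 0.8471 m/s².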